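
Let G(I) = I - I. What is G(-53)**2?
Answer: 0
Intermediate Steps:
G(I) = 0
G(-53)**2 = 0**2 = 0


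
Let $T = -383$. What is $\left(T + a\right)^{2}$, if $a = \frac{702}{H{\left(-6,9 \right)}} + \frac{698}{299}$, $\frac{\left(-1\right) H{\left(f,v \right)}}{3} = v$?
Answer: $\frac{14784857649}{89401} \approx 1.6538 \cdot 10^{5}$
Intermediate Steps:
$H{\left(f,v \right)} = - 3 v$
$a = - \frac{7076}{299}$ ($a = \frac{702}{\left(-3\right) 9} + \frac{698}{299} = \frac{702}{-27} + 698 \cdot \frac{1}{299} = 702 \left(- \frac{1}{27}\right) + \frac{698}{299} = -26 + \frac{698}{299} = - \frac{7076}{299} \approx -23.666$)
$\left(T + a\right)^{2} = \left(-383 - \frac{7076}{299}\right)^{2} = \left(- \frac{121593}{299}\right)^{2} = \frac{14784857649}{89401}$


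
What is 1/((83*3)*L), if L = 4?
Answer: 1/996 ≈ 0.0010040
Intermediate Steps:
1/((83*3)*L) = 1/((83*3)*4) = 1/(249*4) = 1/996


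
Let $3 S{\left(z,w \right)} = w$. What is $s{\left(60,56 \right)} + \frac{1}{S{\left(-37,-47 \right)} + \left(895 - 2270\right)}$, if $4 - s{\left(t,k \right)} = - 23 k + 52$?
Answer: $\frac{5173277}{4172} \approx 1240.0$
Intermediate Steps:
$s{\left(t,k \right)} = -48 + 23 k$ ($s{\left(t,k \right)} = 4 - \left(- 23 k + 52\right) = 4 - \left(52 - 23 k\right) = 4 + \left(-52 + 23 k\right) = -48 + 23 k$)
$S{\left(z,w \right)} = \frac{w}{3}$
$s{\left(60,56 \right)} + \frac{1}{S{\left(-37,-47 \right)} + \left(895 - 2270\right)} = \left(-48 + 23 \cdot 56\right) + \frac{1}{\frac{1}{3} \left(-47\right) + \left(895 - 2270\right)} = \left(-48 + 1288\right) + \frac{1}{- \frac{47}{3} - 1375} = 1240 + \frac{1}{- \frac{4172}{3}} = 1240 - \frac{3}{4172} = \frac{5173277}{4172}$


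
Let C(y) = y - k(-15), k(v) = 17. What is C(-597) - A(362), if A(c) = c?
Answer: -976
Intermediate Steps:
C(y) = -17 + y (C(y) = y - 1*17 = y - 17 = -17 + y)
C(-597) - A(362) = (-17 - 597) - 1*362 = -614 - 362 = -976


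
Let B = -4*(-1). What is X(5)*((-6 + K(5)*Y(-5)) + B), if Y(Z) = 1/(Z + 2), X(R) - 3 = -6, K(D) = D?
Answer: 11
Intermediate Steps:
B = 4
X(R) = -3 (X(R) = 3 - 6 = -3)
Y(Z) = 1/(2 + Z)
X(5)*((-6 + K(5)*Y(-5)) + B) = -3*((-6 + 5/(2 - 5)) + 4) = -3*((-6 + 5/(-3)) + 4) = -3*((-6 + 5*(-1/3)) + 4) = -3*((-6 - 5/3) + 4) = -3*(-23/3 + 4) = -3*(-11/3) = 11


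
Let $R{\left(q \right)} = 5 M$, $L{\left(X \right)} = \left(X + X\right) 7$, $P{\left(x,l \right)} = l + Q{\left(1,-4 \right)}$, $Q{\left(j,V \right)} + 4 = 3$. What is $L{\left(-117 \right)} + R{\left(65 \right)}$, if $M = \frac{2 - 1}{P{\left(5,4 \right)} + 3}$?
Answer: $- \frac{9823}{6} \approx -1637.2$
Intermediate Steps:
$Q{\left(j,V \right)} = -1$ ($Q{\left(j,V \right)} = -4 + 3 = -1$)
$P{\left(x,l \right)} = -1 + l$ ($P{\left(x,l \right)} = l - 1 = -1 + l$)
$M = \frac{1}{6}$ ($M = \frac{2 - 1}{\left(-1 + 4\right) + 3} = 1 \frac{1}{3 + 3} = 1 \cdot \frac{1}{6} = \frac{1}{6} \approx 0.16667$)
$L{\left(X \right)} = 14 X$ ($L{\left(X \right)} = 2 X 7 = 14 X$)
$R{\left(q \right)} = \frac{5}{6}$ ($R{\left(q \right)} = 5 \cdot \frac{1}{6} = \frac{5}{6}$)
$L{\left(-117 \right)} + R{\left(65 \right)} = 14 \left(-117\right) + \frac{5}{6} = -1638 + \frac{5}{6} = - \frac{9823}{6}$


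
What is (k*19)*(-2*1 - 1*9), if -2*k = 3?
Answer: 627/2 ≈ 313.50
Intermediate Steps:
k = -3/2 (k = -1/2*3 = -3/2 ≈ -1.5000)
(k*19)*(-2*1 - 1*9) = (-3/2*19)*(-2*1 - 1*9) = -57*(-2 - 9)/2 = -57/2*(-11) = 627/2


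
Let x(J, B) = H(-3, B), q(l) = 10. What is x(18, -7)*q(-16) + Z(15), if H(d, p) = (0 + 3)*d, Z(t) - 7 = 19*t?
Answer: 202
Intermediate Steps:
Z(t) = 7 + 19*t
H(d, p) = 3*d
x(J, B) = -9 (x(J, B) = 3*(-3) = -9)
x(18, -7)*q(-16) + Z(15) = -9*10 + (7 + 19*15) = -90 + (7 + 285) = -90 + 292 = 202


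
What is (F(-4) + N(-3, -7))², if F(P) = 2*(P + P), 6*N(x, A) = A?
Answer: 10609/36 ≈ 294.69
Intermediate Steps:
N(x, A) = A/6
F(P) = 4*P (F(P) = 2*(2*P) = 4*P)
(F(-4) + N(-3, -7))² = (4*(-4) + (⅙)*(-7))² = (-16 - 7/6)² = (-103/6)² = 10609/36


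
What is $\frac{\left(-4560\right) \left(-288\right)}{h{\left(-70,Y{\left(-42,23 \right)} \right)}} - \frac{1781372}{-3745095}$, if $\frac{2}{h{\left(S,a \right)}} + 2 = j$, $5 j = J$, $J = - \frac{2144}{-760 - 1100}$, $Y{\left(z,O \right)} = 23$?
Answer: $- \frac{134894120108284}{116097945} \approx -1.1619 \cdot 10^{6}$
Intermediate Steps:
$J = \frac{536}{465}$ ($J = - \frac{2144}{-760 - 1100} = - \frac{2144}{-1860} = \left(-2144\right) \left(- \frac{1}{1860}\right) = \frac{536}{465} \approx 1.1527$)
$j = \frac{536}{2325}$ ($j = \frac{1}{5} \cdot \frac{536}{465} = \frac{536}{2325} \approx 0.23054$)
$h{\left(S,a \right)} = - \frac{2325}{2057}$ ($h{\left(S,a \right)} = \frac{2}{-2 + \frac{536}{2325}} = \frac{2}{- \frac{4114}{2325}} = 2 \left(- \frac{2325}{4114}\right) = - \frac{2325}{2057}$)
$\frac{\left(-4560\right) \left(-288\right)}{h{\left(-70,Y{\left(-42,23 \right)} \right)}} - \frac{1781372}{-3745095} = \frac{\left(-4560\right) \left(-288\right)}{- \frac{2325}{2057}} - \frac{1781372}{-3745095} = 1313280 \left(- \frac{2057}{2325}\right) - - \frac{1781372}{3745095} = - \frac{180094464}{155} + \frac{1781372}{3745095} = - \frac{134894120108284}{116097945}$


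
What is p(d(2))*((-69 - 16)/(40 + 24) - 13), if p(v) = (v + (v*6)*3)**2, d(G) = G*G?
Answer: -331037/4 ≈ -82759.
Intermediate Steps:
d(G) = G**2
p(v) = 361*v**2 (p(v) = (v + (6*v)*3)**2 = (v + 18*v)**2 = (19*v)**2 = 361*v**2)
p(d(2))*((-69 - 16)/(40 + 24) - 13) = (361*(2**2)**2)*((-69 - 16)/(40 + 24) - 13) = (361*4**2)*(-85/64 - 13) = (361*16)*(-85*1/64 - 13) = 5776*(-85/64 - 13) = 5776*(-917/64) = -331037/4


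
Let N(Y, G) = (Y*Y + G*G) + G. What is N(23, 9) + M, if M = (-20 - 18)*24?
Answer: -293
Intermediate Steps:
M = -912 (M = -38*24 = -912)
N(Y, G) = G + G² + Y² (N(Y, G) = (Y² + G²) + G = (G² + Y²) + G = G + G² + Y²)
N(23, 9) + M = (9 + 9² + 23²) - 912 = (9 + 81 + 529) - 912 = 619 - 912 = -293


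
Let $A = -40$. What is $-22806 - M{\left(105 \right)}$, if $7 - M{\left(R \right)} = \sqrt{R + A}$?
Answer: $-22813 + \sqrt{65} \approx -22805.0$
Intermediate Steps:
$M{\left(R \right)} = 7 - \sqrt{-40 + R}$ ($M{\left(R \right)} = 7 - \sqrt{R - 40} = 7 - \sqrt{-40 + R}$)
$-22806 - M{\left(105 \right)} = -22806 - \left(7 - \sqrt{-40 + 105}\right) = -22806 - \left(7 - \sqrt{65}\right) = -22813 + \sqrt{65}$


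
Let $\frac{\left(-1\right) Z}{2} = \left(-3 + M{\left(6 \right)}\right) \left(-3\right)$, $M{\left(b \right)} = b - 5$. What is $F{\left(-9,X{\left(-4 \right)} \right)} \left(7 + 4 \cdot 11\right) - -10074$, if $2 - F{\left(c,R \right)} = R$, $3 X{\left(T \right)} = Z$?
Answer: $10380$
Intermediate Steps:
$M{\left(b \right)} = -5 + b$ ($M{\left(b \right)} = b - 5 = -5 + b$)
$Z = -12$ ($Z = - 2 \left(-3 + \left(-5 + 6\right)\right) \left(-3\right) = - 2 \left(-3 + 1\right) \left(-3\right) = - 2 \left(\left(-2\right) \left(-3\right)\right) = \left(-2\right) 6 = -12$)
$X{\left(T \right)} = -4$ ($X{\left(T \right)} = \frac{1}{3} \left(-12\right) = -4$)
$F{\left(c,R \right)} = 2 - R$
$F{\left(-9,X{\left(-4 \right)} \right)} \left(7 + 4 \cdot 11\right) - -10074 = \left(2 - -4\right) \left(7 + 4 \cdot 11\right) - -10074 = \left(2 + 4\right) \left(7 + 44\right) + 10074 = 6 \cdot 51 + 10074 = 306 + 10074 = 10380$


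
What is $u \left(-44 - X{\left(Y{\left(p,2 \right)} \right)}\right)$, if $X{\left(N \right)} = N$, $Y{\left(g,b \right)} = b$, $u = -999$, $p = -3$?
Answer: $45954$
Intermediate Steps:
$u \left(-44 - X{\left(Y{\left(p,2 \right)} \right)}\right) = - 999 \left(-44 - 2\right) = \left(-999\right) \left(-46\right) = 45954$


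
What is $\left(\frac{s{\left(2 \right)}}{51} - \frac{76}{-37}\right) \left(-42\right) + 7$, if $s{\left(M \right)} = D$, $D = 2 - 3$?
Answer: $- \frac{49343}{629} \approx -78.447$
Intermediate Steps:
$D = -1$
$s{\left(M \right)} = -1$
$\left(\frac{s{\left(2 \right)}}{51} - \frac{76}{-37}\right) \left(-42\right) + 7 = \left(- \frac{1}{51} - \frac{76}{-37}\right) \left(-42\right) + 7 = \left(\left(-1\right) \frac{1}{51} - - \frac{76}{37}\right) \left(-42\right) + 7 = \left(- \frac{1}{51} + \frac{76}{37}\right) \left(-42\right) + 7 = \frac{3839}{1887} \left(-42\right) + 7 = - \frac{53746}{629} + 7 = - \frac{49343}{629}$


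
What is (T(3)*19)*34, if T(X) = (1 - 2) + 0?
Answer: -646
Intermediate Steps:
T(X) = -1 (T(X) = -1 + 0 = -1)
(T(3)*19)*34 = -1*19*34 = -19*34 = -646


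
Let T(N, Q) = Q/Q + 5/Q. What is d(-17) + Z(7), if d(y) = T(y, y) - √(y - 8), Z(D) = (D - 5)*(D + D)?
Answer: 488/17 - 5*I ≈ 28.706 - 5.0*I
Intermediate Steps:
Z(D) = 2*D*(-5 + D) (Z(D) = (-5 + D)*(2*D) = 2*D*(-5 + D))
T(N, Q) = 1 + 5/Q
d(y) = -√(-8 + y) + (5 + y)/y (d(y) = (5 + y)/y - √(y - 8) = (5 + y)/y - √(-8 + y) = -√(-8 + y) + (5 + y)/y)
d(-17) + Z(7) = (1 - √(-8 - 17) + 5/(-17)) + 2*7*(-5 + 7) = (1 - √(-25) + 5*(-1/17)) + 2*7*2 = (1 - 5*I - 5/17) + 28 = (12/17 - 5*I) + 28 = 488/17 - 5*I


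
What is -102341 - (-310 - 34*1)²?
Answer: -220677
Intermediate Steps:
-102341 - (-310 - 34*1)² = -102341 - (-310 - 34)² = -102341 - 1*(-344)² = -102341 - 1*118336 = -102341 - 118336 = -220677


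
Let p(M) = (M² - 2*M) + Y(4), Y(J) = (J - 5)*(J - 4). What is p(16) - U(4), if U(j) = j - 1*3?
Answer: 223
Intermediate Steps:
U(j) = -3 + j (U(j) = j - 3 = -3 + j)
Y(J) = (-5 + J)*(-4 + J)
p(M) = M² - 2*M (p(M) = (M² - 2*M) + (20 + 4² - 9*4) = (M² - 2*M) + (20 + 16 - 36) = (M² - 2*M) + 0 = M² - 2*M)
p(16) - U(4) = 16*(-2 + 16) - (-3 + 4) = 16*14 - 1*1 = 224 - 1 = 223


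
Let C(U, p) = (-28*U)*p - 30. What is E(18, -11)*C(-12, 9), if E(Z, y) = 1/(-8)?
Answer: -1497/4 ≈ -374.25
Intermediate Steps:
E(Z, y) = -⅛
C(U, p) = -30 - 28*U*p (C(U, p) = -28*U*p - 30 = -30 - 28*U*p)
E(18, -11)*C(-12, 9) = -(-30 - 28*(-12)*9)/8 = -(-30 + 3024)/8 = -⅛*2994 = -1497/4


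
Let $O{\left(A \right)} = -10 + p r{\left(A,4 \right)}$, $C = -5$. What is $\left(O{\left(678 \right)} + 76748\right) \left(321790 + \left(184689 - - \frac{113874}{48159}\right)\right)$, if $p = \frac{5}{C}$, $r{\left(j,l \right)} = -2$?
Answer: $\frac{207979349925100}{5351} \approx 3.8867 \cdot 10^{10}$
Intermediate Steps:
$p = -1$ ($p = \frac{5}{-5} = 5 \left(- \frac{1}{5}\right) = -1$)
$O{\left(A \right)} = -8$ ($O{\left(A \right)} = -10 - -2 = -10 + 2 = -8$)
$\left(O{\left(678 \right)} + 76748\right) \left(321790 + \left(184689 - - \frac{113874}{48159}\right)\right) = \left(-8 + 76748\right) \left(321790 + \left(184689 - - \frac{113874}{48159}\right)\right) = 76740 \left(321790 + \left(184689 - \left(-113874\right) \frac{1}{48159}\right)\right) = 76740 \left(321790 + \left(184689 - - \frac{37958}{16053}\right)\right) = 76740 \left(321790 + \left(184689 + \frac{37958}{16053}\right)\right) = 76740 \left(321790 + \frac{2964850475}{16053}\right) = 76740 \cdot \frac{8130545345}{16053} = \frac{207979349925100}{5351}$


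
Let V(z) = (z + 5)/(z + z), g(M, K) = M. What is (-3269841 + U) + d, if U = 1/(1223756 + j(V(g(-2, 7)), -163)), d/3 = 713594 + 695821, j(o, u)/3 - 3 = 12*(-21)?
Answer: 1172136717637/1223009 ≈ 9.5840e+5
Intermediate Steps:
V(z) = (5 + z)/(2*z) (V(z) = (5 + z)/((2*z)) = (5 + z)*(1/(2*z)) = (5 + z)/(2*z))
j(o, u) = -747 (j(o, u) = 9 + 3*(12*(-21)) = 9 + 3*(-252) = 9 - 756 = -747)
d = 4228245 (d = 3*(713594 + 695821) = 3*1409415 = 4228245)
U = 1/1223009 (U = 1/(1223756 - 747) = 1/1223009 ≈ 8.1766e-7)
(-3269841 + U) + d = (-3269841 + 1/1223009) + 4228245 = -3999044971568/1223009 + 4228245 = 1172136717637/1223009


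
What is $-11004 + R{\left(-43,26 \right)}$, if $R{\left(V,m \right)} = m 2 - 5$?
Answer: $-10957$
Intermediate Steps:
$R{\left(V,m \right)} = -5 + 2 m$ ($R{\left(V,m \right)} = 2 m - 5 = -5 + 2 m$)
$-11004 + R{\left(-43,26 \right)} = -11004 + \left(-5 + 2 \cdot 26\right) = -11004 + \left(-5 + 52\right) = -11004 + 47 = -10957$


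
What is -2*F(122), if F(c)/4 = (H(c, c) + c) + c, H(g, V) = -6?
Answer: -1904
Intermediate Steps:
F(c) = -24 + 8*c (F(c) = 4*((-6 + c) + c) = 4*(-6 + 2*c) = -24 + 8*c)
-2*F(122) = -2*(-24 + 8*122) = -2*(-24 + 976) = -2*952 = -1904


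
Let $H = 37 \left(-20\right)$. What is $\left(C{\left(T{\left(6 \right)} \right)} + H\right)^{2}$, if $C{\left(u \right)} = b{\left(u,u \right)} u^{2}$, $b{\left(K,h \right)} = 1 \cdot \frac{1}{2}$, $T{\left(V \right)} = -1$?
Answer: $\frac{2187441}{4} \approx 5.4686 \cdot 10^{5}$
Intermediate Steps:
$b{\left(K,h \right)} = \frac{1}{2}$ ($b{\left(K,h \right)} = 1 \cdot \frac{1}{2} = \frac{1}{2}$)
$H = -740$
$C{\left(u \right)} = \frac{u^{2}}{2}$
$\left(C{\left(T{\left(6 \right)} \right)} + H\right)^{2} = \left(\frac{\left(-1\right)^{2}}{2} - 740\right)^{2} = \left(\frac{1}{2} \cdot 1 - 740\right)^{2} = \left(\frac{1}{2} - 740\right)^{2} = \left(- \frac{1479}{2}\right)^{2} = \frac{2187441}{4}$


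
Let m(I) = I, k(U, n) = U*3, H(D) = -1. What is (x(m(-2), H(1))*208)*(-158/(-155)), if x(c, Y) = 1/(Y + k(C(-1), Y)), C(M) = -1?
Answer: -8216/155 ≈ -53.006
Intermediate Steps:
k(U, n) = 3*U
x(c, Y) = 1/(-3 + Y) (x(c, Y) = 1/(Y + 3*(-1)) = 1/(Y - 3) = 1/(-3 + Y))
(x(m(-2), H(1))*208)*(-158/(-155)) = (208/(-3 - 1))*(-158/(-155)) = (208/(-4))*(-158*(-1/155)) = -1/4*208*(158/155) = -52*158/155 = -8216/155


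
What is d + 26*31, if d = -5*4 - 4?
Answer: 782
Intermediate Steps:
d = -24 (d = -20 - 4 = -24)
d + 26*31 = -24 + 26*31 = -24 + 806 = 782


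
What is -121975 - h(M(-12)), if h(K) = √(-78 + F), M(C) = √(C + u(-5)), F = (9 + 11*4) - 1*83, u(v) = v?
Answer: -121975 - 6*I*√3 ≈ -1.2198e+5 - 10.392*I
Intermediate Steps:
F = -30 (F = (9 + 44) - 83 = 53 - 83 = -30)
M(C) = √(-5 + C) (M(C) = √(C - 5) = √(-5 + C))
h(K) = 6*I*√3 (h(K) = √(-78 - 30) = √(-108) = 6*I*√3)
-121975 - h(M(-12)) = -121975 - 6*I*√3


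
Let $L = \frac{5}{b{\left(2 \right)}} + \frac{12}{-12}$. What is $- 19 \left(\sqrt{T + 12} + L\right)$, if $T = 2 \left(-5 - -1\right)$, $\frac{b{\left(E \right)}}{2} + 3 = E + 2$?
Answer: $- \frac{133}{2} \approx -66.5$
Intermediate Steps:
$b{\left(E \right)} = -2 + 2 E$ ($b{\left(E \right)} = -6 + 2 \left(E + 2\right) = -6 + 2 \left(2 + E\right) = -6 + \left(4 + 2 E\right) = -2 + 2 E$)
$T = -8$ ($T = 2 \left(-5 + 1\right) = 2 \left(-4\right) = -8$)
$L = \frac{3}{2}$ ($L = \frac{5}{-2 + 2 \cdot 2} + \frac{12}{-12} = \frac{5}{-2 + 4} + 12 \left(- \frac{1}{12}\right) = \frac{5}{2} - 1 = \frac{3}{2} \approx 1.5$)
$- 19 \left(\sqrt{T + 12} + L\right) = - 19 \left(\sqrt{-8 + 12} + \frac{3}{2}\right) = - 19 \left(\sqrt{4} + \frac{3}{2}\right) = - 19 \left(2 + \frac{3}{2}\right) = \left(-19\right) \frac{7}{2} = - \frac{133}{2}$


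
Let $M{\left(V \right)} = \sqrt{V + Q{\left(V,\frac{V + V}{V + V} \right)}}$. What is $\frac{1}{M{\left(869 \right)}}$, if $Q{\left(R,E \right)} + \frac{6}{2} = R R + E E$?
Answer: $\frac{\sqrt{189007}}{378014} \approx 0.0011501$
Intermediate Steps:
$Q{\left(R,E \right)} = -3 + E^{2} + R^{2}$ ($Q{\left(R,E \right)} = -3 + \left(R R + E E\right) = -3 + \left(R^{2} + E^{2}\right) = -3 + \left(E^{2} + R^{2}\right) = -3 + E^{2} + R^{2}$)
$M{\left(V \right)} = \sqrt{-2 + V + V^{2}}$ ($M{\left(V \right)} = \sqrt{V + \left(-3 + \left(\frac{V + V}{V + V}\right)^{2} + V^{2}\right)} = \sqrt{V + \left(-3 + \left(\frac{2 V}{2 V}\right)^{2} + V^{2}\right)} = \sqrt{V + \left(-3 + \left(2 V \frac{1}{2 V}\right)^{2} + V^{2}\right)} = \sqrt{V + \left(-3 + 1^{2} + V^{2}\right)} = \sqrt{V + \left(-3 + 1 + V^{2}\right)} = \sqrt{V + \left(-2 + V^{2}\right)} = \sqrt{-2 + V + V^{2}}$)
$\frac{1}{M{\left(869 \right)}} = \frac{1}{\sqrt{-2 + 869 + 869^{2}}} = \frac{1}{\sqrt{-2 + 869 + 755161}} = \frac{1}{\sqrt{756028}} = \frac{1}{2 \sqrt{189007}} = \frac{\sqrt{189007}}{378014}$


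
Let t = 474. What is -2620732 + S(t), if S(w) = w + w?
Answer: -2619784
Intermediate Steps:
S(w) = 2*w
-2620732 + S(t) = -2620732 + 2*474 = -2620732 + 948 = -2619784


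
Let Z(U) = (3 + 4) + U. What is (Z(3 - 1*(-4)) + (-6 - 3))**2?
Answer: 25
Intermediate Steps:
Z(U) = 7 + U
(Z(3 - 1*(-4)) + (-6 - 3))**2 = ((7 + (3 - 1*(-4))) + (-6 - 3))**2 = ((7 + (3 + 4)) - 9)**2 = ((7 + 7) - 9)**2 = (14 - 9)**2 = 5**2 = 25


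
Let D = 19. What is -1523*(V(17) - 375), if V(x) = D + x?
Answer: 516297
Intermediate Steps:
V(x) = 19 + x
-1523*(V(17) - 375) = -1523*((19 + 17) - 375) = -1523*(36 - 375) = -1523*(-339) = 516297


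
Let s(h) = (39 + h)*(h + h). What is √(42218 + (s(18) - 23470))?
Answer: 40*√13 ≈ 144.22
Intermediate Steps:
s(h) = 2*h*(39 + h) (s(h) = (39 + h)*(2*h) = 2*h*(39 + h))
√(42218 + (s(18) - 23470)) = √(42218 + (2*18*(39 + 18) - 23470)) = √(42218 + (2*18*57 - 23470)) = √(42218 + (2052 - 23470)) = √(42218 - 21418) = √20800 = 40*√13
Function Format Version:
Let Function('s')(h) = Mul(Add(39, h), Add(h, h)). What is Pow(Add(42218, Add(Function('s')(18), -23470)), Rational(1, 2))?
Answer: Mul(40, Pow(13, Rational(1, 2))) ≈ 144.22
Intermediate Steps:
Function('s')(h) = Mul(2, h, Add(39, h)) (Function('s')(h) = Mul(Add(39, h), Mul(2, h)) = Mul(2, h, Add(39, h)))
Pow(Add(42218, Add(Function('s')(18), -23470)), Rational(1, 2)) = Pow(Add(42218, Add(Mul(2, 18, Add(39, 18)), -23470)), Rational(1, 2)) = Pow(Add(42218, Add(Mul(2, 18, 57), -23470)), Rational(1, 2)) = Pow(Add(42218, Add(2052, -23470)), Rational(1, 2)) = Pow(Add(42218, -21418), Rational(1, 2)) = Pow(20800, Rational(1, 2)) = Mul(40, Pow(13, Rational(1, 2)))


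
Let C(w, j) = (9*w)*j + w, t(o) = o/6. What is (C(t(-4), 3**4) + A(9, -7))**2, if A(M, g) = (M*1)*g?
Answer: 2719201/9 ≈ 3.0213e+5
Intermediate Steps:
t(o) = o/6 (t(o) = o*(1/6) = o/6)
A(M, g) = M*g
C(w, j) = w + 9*j*w (C(w, j) = 9*j*w + w = w + 9*j*w)
(C(t(-4), 3**4) + A(9, -7))**2 = (((1/6)*(-4))*(1 + 9*3**4) + 9*(-7))**2 = (-2*(1 + 9*81)/3 - 63)**2 = (-2*(1 + 729)/3 - 63)**2 = (-2/3*730 - 63)**2 = (-1460/3 - 63)**2 = (-1649/3)**2 = 2719201/9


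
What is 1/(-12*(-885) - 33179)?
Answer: -1/22559 ≈ -4.4328e-5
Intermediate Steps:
1/(-12*(-885) - 33179) = 1/(10620 - 33179) = 1/(-22559) = -1/22559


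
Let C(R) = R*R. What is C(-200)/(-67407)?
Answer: -40000/67407 ≈ -0.59341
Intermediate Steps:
C(R) = R²
C(-200)/(-67407) = (-200)²/(-67407) = 40000*(-1/67407) = -40000/67407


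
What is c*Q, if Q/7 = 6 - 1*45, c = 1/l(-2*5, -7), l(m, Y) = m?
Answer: 273/10 ≈ 27.300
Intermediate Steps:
c = -⅒ (c = 1/(-2*5) = 1/(-10) = -⅒ ≈ -0.10000)
Q = -273 (Q = 7*(6 - 1*45) = 7*(6 - 45) = 7*(-39) = -273)
c*Q = -⅒*(-273) = 273/10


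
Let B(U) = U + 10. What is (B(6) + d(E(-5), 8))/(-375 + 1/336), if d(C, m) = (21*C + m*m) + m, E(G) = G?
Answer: 5712/125999 ≈ 0.045334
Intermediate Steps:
d(C, m) = m + m² + 21*C (d(C, m) = (21*C + m²) + m = (m² + 21*C) + m = m + m² + 21*C)
B(U) = 10 + U
(B(6) + d(E(-5), 8))/(-375 + 1/336) = ((10 + 6) + (8 + 8² + 21*(-5)))/(-375 + 1/336) = (16 + (8 + 64 - 105))/(-375 + 1/336) = (16 - 33)/(-125999/336) = -17*(-336/125999) = 5712/125999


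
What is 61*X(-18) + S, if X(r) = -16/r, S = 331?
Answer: 3467/9 ≈ 385.22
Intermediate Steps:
61*X(-18) + S = 61*(-16/(-18)) + 331 = 61*(-16*(-1/18)) + 331 = 61*(8/9) + 331 = 488/9 + 331 = 3467/9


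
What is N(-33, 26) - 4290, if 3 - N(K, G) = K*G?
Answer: -3429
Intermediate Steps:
N(K, G) = 3 - G*K (N(K, G) = 3 - K*G = 3 - G*K)
N(-33, 26) - 4290 = (3 - 1*26*(-33)) - 4290 = (3 + 858) - 4290 = 861 - 4290 = -3429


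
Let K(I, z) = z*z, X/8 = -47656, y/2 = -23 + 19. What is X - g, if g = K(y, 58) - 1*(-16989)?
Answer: -401601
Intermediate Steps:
y = -8 (y = 2*(-23 + 19) = 2*(-4) = -8)
X = -381248 (X = 8*(-47656) = -381248)
K(I, z) = z²
g = 20353 (g = 58² - 1*(-16989) = 3364 + 16989 = 20353)
X - g = -381248 - 1*20353 = -381248 - 20353 = -401601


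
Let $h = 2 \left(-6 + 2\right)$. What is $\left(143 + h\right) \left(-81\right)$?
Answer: $-10935$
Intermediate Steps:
$h = -8$ ($h = 2 \left(-4\right) = -8$)
$\left(143 + h\right) \left(-81\right) = \left(143 - 8\right) \left(-81\right) = 135 \left(-81\right) = -10935$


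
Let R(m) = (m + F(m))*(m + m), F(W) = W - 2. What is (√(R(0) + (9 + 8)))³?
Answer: 17*√17 ≈ 70.093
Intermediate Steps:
F(W) = -2 + W
R(m) = 2*m*(-2 + 2*m) (R(m) = (m + (-2 + m))*(m + m) = (-2 + 2*m)*(2*m) = 2*m*(-2 + 2*m))
(√(R(0) + (9 + 8)))³ = (√(4*0*(-1 + 0) + (9 + 8)))³ = (√(4*0*(-1) + 17))³ = (√(0 + 17))³ = (√17)³ = 17*√17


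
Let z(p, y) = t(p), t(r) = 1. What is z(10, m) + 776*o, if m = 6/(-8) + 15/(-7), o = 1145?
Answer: 888521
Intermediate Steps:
m = -81/28 (m = 6*(-⅛) + 15*(-⅐) = -¾ - 15/7 = -81/28 ≈ -2.8929)
z(p, y) = 1
z(10, m) + 776*o = 1 + 776*1145 = 1 + 888520 = 888521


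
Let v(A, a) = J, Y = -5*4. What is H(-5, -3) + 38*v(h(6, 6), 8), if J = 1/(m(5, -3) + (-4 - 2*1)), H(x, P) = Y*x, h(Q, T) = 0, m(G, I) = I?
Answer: 862/9 ≈ 95.778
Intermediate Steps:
Y = -20
H(x, P) = -20*x
J = -1/9 (J = 1/(-3 + (-4 - 2*1)) = 1/(-3 + (-4 - 2)) = 1/(-3 - 6) = 1/(-9) = -1/9 ≈ -0.11111)
v(A, a) = -1/9
H(-5, -3) + 38*v(h(6, 6), 8) = -20*(-5) + 38*(-1/9) = 100 - 38/9 = 862/9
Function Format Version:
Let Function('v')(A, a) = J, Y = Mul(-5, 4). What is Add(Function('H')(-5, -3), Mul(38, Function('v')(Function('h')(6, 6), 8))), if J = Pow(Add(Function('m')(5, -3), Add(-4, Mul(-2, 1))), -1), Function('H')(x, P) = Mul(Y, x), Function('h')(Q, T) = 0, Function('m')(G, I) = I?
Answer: Rational(862, 9) ≈ 95.778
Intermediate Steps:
Y = -20
Function('H')(x, P) = Mul(-20, x)
J = Rational(-1, 9) (J = Pow(Add(-3, Add(-4, Mul(-2, 1))), -1) = Pow(Add(-3, Add(-4, -2)), -1) = Pow(Add(-3, -6), -1) = Pow(-9, -1) = Rational(-1, 9) ≈ -0.11111)
Function('v')(A, a) = Rational(-1, 9)
Add(Function('H')(-5, -3), Mul(38, Function('v')(Function('h')(6, 6), 8))) = Add(Mul(-20, -5), Mul(38, Rational(-1, 9))) = Add(100, Rational(-38, 9)) = Rational(862, 9)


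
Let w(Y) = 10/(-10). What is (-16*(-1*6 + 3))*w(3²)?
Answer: -48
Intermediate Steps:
w(Y) = -1 (w(Y) = 10*(-⅒) = -1)
(-16*(-1*6 + 3))*w(3²) = -16*(-1*6 + 3)*(-1) = -16*(-6 + 3)*(-1) = -16*(-3)*(-1) = 48*(-1) = -48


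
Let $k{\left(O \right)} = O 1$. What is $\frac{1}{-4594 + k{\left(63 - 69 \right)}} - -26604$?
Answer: $\frac{122378399}{4600} \approx 26604.0$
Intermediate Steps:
$k{\left(O \right)} = O$
$\frac{1}{-4594 + k{\left(63 - 69 \right)}} - -26604 = \frac{1}{-4594 + \left(63 - 69\right)} - -26604 = \frac{1}{-4594 + \left(63 - 69\right)} + 26604 = \frac{1}{-4594 - 6} + 26604 = \frac{1}{-4600} + 26604 = - \frac{1}{4600} + 26604 = \frac{122378399}{4600}$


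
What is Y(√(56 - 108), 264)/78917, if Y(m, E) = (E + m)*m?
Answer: -52/78917 + 528*I*√13/78917 ≈ -0.00065892 + 0.024123*I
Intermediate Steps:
Y(m, E) = m*(E + m)
Y(√(56 - 108), 264)/78917 = (√(56 - 108)*(264 + √(56 - 108)))/78917 = (√(-52)*(264 + √(-52)))*(1/78917) = ((2*I*√13)*(264 + 2*I*√13))*(1/78917) = (2*I*√13*(264 + 2*I*√13))*(1/78917) = 2*I*√13*(264 + 2*I*√13)/78917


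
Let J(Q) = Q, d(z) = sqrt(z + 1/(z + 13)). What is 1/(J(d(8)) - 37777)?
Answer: -793317/29969136140 - 13*sqrt(21)/29969136140 ≈ -2.6473e-5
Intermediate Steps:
d(z) = sqrt(z + 1/(13 + z))
1/(J(d(8)) - 37777) = 1/(sqrt((1 + 8*(13 + 8))/(13 + 8)) - 37777) = 1/(sqrt((1 + 8*21)/21) - 37777) = 1/(sqrt((1 + 168)/21) - 37777) = 1/(sqrt((1/21)*169) - 37777) = 1/(sqrt(169/21) - 37777) = 1/(13*sqrt(21)/21 - 37777) = 1/(-37777 + 13*sqrt(21)/21)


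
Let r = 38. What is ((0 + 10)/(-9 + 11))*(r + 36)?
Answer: 370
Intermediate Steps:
((0 + 10)/(-9 + 11))*(r + 36) = ((0 + 10)/(-9 + 11))*(38 + 36) = (10/2)*74 = (10*(½))*74 = 5*74 = 370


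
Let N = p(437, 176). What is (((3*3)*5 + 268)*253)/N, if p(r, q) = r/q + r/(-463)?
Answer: 280563184/5453 ≈ 51451.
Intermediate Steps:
p(r, q) = -r/463 + r/q (p(r, q) = r/q + r*(-1/463) = r/q - r/463 = -r/463 + r/q)
N = 125419/81488 (N = -1/463*437 + 437/176 = -437/463 + 437*(1/176) = -437/463 + 437/176 = 125419/81488 ≈ 1.5391)
(((3*3)*5 + 268)*253)/N = (((3*3)*5 + 268)*253)/(125419/81488) = ((9*5 + 268)*253)*(81488/125419) = ((45 + 268)*253)*(81488/125419) = (313*253)*(81488/125419) = 79189*(81488/125419) = 280563184/5453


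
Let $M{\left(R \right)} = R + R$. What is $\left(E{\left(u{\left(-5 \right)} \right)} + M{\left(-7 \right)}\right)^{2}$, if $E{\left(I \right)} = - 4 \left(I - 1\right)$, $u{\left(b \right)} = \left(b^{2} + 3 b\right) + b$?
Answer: $900$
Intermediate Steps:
$M{\left(R \right)} = 2 R$
$u{\left(b \right)} = b^{2} + 4 b$
$E{\left(I \right)} = 4 - 4 I$ ($E{\left(I \right)} = - 4 \left(-1 + I\right) = 4 - 4 I$)
$\left(E{\left(u{\left(-5 \right)} \right)} + M{\left(-7 \right)}\right)^{2} = \left(\left(4 - 4 \left(- 5 \left(4 - 5\right)\right)\right) + 2 \left(-7\right)\right)^{2} = \left(\left(4 - 4 \left(\left(-5\right) \left(-1\right)\right)\right) - 14\right)^{2} = \left(\left(4 - 20\right) - 14\right)^{2} = \left(-16 - 14\right)^{2} = \left(-30\right)^{2} = 900$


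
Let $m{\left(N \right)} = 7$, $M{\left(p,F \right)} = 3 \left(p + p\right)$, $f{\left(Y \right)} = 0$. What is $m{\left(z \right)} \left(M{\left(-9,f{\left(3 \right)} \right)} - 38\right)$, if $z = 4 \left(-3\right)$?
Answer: $-644$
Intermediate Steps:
$z = -12$
$M{\left(p,F \right)} = 6 p$ ($M{\left(p,F \right)} = 3 \cdot 2 p = 6 p$)
$m{\left(z \right)} \left(M{\left(-9,f{\left(3 \right)} \right)} - 38\right) = 7 \left(6 \left(-9\right) - 38\right) = 7 \left(-54 - 38\right) = 7 \left(-92\right) = -644$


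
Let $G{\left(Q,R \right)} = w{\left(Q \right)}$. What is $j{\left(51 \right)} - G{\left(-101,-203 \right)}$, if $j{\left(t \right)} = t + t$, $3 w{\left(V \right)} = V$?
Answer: $\frac{407}{3} \approx 135.67$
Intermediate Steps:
$w{\left(V \right)} = \frac{V}{3}$
$G{\left(Q,R \right)} = \frac{Q}{3}$
$j{\left(t \right)} = 2 t$
$j{\left(51 \right)} - G{\left(-101,-203 \right)} = 2 \cdot 51 - \frac{1}{3} \left(-101\right) = 102 - - \frac{101}{3} = 102 + \frac{101}{3} = \frac{407}{3}$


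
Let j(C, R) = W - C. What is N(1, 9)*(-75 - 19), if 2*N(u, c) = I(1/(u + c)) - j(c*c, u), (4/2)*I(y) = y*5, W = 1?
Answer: -15087/4 ≈ -3771.8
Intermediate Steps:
j(C, R) = 1 - C
I(y) = 5*y/2 (I(y) = (y*5)/2 = (5*y)/2 = 5*y/2)
N(u, c) = -½ + c²/2 + 5/(4*(c + u)) (N(u, c) = (5/(2*(u + c)) - (1 - c*c))/2 = (5/(2*(c + u)) - (1 - c²))/2 = (5/(2*(c + u)) + (-1 + c²))/2 = (-1 + c² + 5/(2*(c + u)))/2 = -½ + c²/2 + 5/(4*(c + u)))
N(1, 9)*(-75 - 19) = ((5/4 + (-1 + 9²)*(9 + 1)/2)/(9 + 1))*(-75 - 19) = ((5/4 + (½)*(-1 + 81)*10)/10)*(-94) = ((5/4 + (½)*80*10)/10)*(-94) = ((5/4 + 400)/10)*(-94) = ((⅒)*(1605/4))*(-94) = (321/8)*(-94) = -15087/4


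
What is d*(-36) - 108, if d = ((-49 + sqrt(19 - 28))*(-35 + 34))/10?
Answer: -1422/5 + 54*I/5 ≈ -284.4 + 10.8*I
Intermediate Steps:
d = 49/10 - 3*I/10 (d = ((-49 + sqrt(-9))*(-1))*(1/10) = ((-49 + 3*I)*(-1))*(1/10) = (49 - 3*I)*(1/10) = 49/10 - 3*I/10 ≈ 4.9 - 0.3*I)
d*(-36) - 108 = (49/10 - 3*I/10)*(-36) - 108 = (-882/5 + 54*I/5) - 108 = -1422/5 + 54*I/5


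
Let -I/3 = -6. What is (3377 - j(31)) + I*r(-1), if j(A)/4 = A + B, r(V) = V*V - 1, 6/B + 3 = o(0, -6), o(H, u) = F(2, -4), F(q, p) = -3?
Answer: 3257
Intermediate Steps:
o(H, u) = -3
B = -1 (B = 6/(-3 - 3) = 6/(-6) = 6*(-1/6) = -1)
I = 18 (I = -3*(-6) = 18)
r(V) = -1 + V**2 (r(V) = V**2 - 1 = -1 + V**2)
j(A) = -4 + 4*A (j(A) = 4*(A - 1) = 4*(-1 + A) = -4 + 4*A)
(3377 - j(31)) + I*r(-1) = (3377 - (-4 + 4*31)) + 18*(-1 + (-1)**2) = (3377 - (-4 + 124)) + 18*(-1 + 1) = (3377 - 1*120) + 18*0 = (3377 - 120) + 0 = 3257 + 0 = 3257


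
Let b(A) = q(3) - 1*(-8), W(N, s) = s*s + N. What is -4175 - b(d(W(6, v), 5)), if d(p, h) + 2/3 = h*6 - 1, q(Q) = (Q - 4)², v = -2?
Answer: -4184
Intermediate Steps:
q(Q) = (-4 + Q)²
W(N, s) = N + s² (W(N, s) = s² + N = N + s²)
d(p, h) = -5/3 + 6*h (d(p, h) = -⅔ + (h*6 - 1) = -⅔ + (6*h - 1) = -⅔ + (-1 + 6*h) = -5/3 + 6*h)
b(A) = 9 (b(A) = (-4 + 3)² - 1*(-8) = (-1)² + 8 = 1 + 8 = 9)
-4175 - b(d(W(6, v), 5)) = -4175 - 1*9 = -4175 - 9 = -4184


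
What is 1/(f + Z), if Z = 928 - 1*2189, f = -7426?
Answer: -1/8687 ≈ -0.00011511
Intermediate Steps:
Z = -1261 (Z = 928 - 2189 = -1261)
1/(f + Z) = 1/(-7426 - 1261) = 1/(-8687) = -1/8687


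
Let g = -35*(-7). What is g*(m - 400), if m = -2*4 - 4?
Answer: -100940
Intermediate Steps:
g = 245
m = -12 (m = -8 - 4 = -12)
g*(m - 400) = 245*(-12 - 400) = 245*(-412) = -100940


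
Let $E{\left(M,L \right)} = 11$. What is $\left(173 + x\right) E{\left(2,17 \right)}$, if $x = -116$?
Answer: $627$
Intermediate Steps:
$\left(173 + x\right) E{\left(2,17 \right)} = \left(173 - 116\right) 11 = 57 \cdot 11 = 627$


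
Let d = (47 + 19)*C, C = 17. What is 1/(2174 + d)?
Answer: 1/3296 ≈ 0.00030340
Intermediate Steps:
d = 1122 (d = (47 + 19)*17 = 66*17 = 1122)
1/(2174 + d) = 1/(2174 + 1122) = 1/3296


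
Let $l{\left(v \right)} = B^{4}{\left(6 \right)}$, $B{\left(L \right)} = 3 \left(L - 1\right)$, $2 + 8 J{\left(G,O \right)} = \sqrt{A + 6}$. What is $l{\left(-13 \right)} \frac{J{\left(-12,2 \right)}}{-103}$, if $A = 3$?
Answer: $- \frac{50625}{824} \approx -61.438$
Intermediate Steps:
$J{\left(G,O \right)} = \frac{1}{8}$ ($J{\left(G,O \right)} = - \frac{1}{4} + \frac{\sqrt{3 + 6}}{8} = - \frac{1}{4} + \frac{\sqrt{9}}{8} = - \frac{1}{4} + \frac{1}{8} \cdot 3 = - \frac{1}{4} + \frac{3}{8} = \frac{1}{8}$)
$B{\left(L \right)} = -3 + 3 L$ ($B{\left(L \right)} = 3 \left(-1 + L\right) = -3 + 3 L$)
$l{\left(v \right)} = 50625$ ($l{\left(v \right)} = \left(-3 + 3 \cdot 6\right)^{4} = \left(-3 + 18\right)^{4} = 15^{4} = 50625$)
$l{\left(-13 \right)} \frac{J{\left(-12,2 \right)}}{-103} = 50625 \frac{1}{8 \left(-103\right)} = 50625 \cdot \frac{1}{8} \left(- \frac{1}{103}\right) = 50625 \left(- \frac{1}{824}\right) = - \frac{50625}{824}$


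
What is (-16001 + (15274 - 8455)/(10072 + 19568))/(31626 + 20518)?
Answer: -158087607/515182720 ≈ -0.30686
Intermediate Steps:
(-16001 + (15274 - 8455)/(10072 + 19568))/(31626 + 20518) = (-16001 + 6819/29640)/52144 = (-16001 + 6819*(1/29640))*(1/52144) = (-16001 + 2273/9880)*(1/52144) = -158087607/9880*1/52144 = -158087607/515182720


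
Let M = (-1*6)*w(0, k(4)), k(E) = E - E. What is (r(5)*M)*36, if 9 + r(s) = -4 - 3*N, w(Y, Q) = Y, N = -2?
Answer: 0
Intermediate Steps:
k(E) = 0
r(s) = -7 (r(s) = -9 + (-4 - 3*(-2)) = -9 + (-4 + 6) = -9 + 2 = -7)
M = 0 (M = -1*6*0 = -6*0 = 0)
(r(5)*M)*36 = -7*0*36 = 0*36 = 0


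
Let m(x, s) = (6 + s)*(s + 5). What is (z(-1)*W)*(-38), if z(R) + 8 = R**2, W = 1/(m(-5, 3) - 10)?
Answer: 133/31 ≈ 4.2903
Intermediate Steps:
m(x, s) = (5 + s)*(6 + s) (m(x, s) = (6 + s)*(5 + s) = (5 + s)*(6 + s))
W = 1/62 (W = 1/((30 + 3**2 + 11*3) - 10) = 1/((30 + 9 + 33) - 10) = 1/(72 - 10) = 1/62 ≈ 0.016129)
z(R) = -8 + R**2
(z(-1)*W)*(-38) = ((-8 + (-1)**2)*(1/62))*(-38) = ((-8 + 1)*(1/62))*(-38) = -7*1/62*(-38) = -7/62*(-38) = 133/31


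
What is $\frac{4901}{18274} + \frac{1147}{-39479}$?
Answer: $\frac{4662873}{19498358} \approx 0.23914$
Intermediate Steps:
$\frac{4901}{18274} + \frac{1147}{-39479} = 4901 \cdot \frac{1}{18274} + 1147 \left(- \frac{1}{39479}\right) = \frac{4901}{18274} - \frac{31}{1067} = \frac{4662873}{19498358}$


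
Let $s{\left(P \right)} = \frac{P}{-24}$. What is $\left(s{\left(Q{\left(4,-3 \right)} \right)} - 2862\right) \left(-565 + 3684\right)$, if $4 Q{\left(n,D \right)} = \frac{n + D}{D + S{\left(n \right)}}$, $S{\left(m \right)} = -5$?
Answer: $- \frac{6855608785}{768} \approx -8.9266 \cdot 10^{6}$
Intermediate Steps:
$Q{\left(n,D \right)} = \frac{D + n}{4 \left(-5 + D\right)}$ ($Q{\left(n,D \right)} = \frac{\left(n + D\right) \frac{1}{D - 5}}{4} = \frac{\left(D + n\right) \frac{1}{-5 + D}}{4} = \frac{\frac{1}{-5 + D} \left(D + n\right)}{4} = \frac{D + n}{4 \left(-5 + D\right)}$)
$s{\left(P \right)} = - \frac{P}{24}$ ($s{\left(P \right)} = P \left(- \frac{1}{24}\right) = - \frac{P}{24}$)
$\left(s{\left(Q{\left(4,-3 \right)} \right)} - 2862\right) \left(-565 + 3684\right) = \left(- \frac{\frac{1}{4} \frac{1}{-5 - 3} \left(-3 + 4\right)}{24} - 2862\right) \left(-565 + 3684\right) = \left(- \frac{\frac{1}{4} \frac{1}{-8} \cdot 1}{24} - 2862\right) 3119 = \left(- \frac{\frac{1}{4} \left(- \frac{1}{8}\right) 1}{24} - 2862\right) 3119 = \left(\left(- \frac{1}{24}\right) \left(- \frac{1}{32}\right) - 2862\right) 3119 = \left(\frac{1}{768} - 2862\right) 3119 = \left(- \frac{2198015}{768}\right) 3119 = - \frac{6855608785}{768}$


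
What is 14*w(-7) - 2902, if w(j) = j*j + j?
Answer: -2314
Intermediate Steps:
w(j) = j + j² (w(j) = j² + j = j + j²)
14*w(-7) - 2902 = 14*(-7*(1 - 7)) - 2902 = 14*(-7*(-6)) - 2902 = 14*42 - 2902 = 588 - 2902 = -2314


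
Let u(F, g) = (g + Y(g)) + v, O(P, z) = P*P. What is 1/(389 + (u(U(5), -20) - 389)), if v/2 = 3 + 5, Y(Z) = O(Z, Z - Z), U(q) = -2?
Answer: 1/396 ≈ 0.0025253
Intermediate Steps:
O(P, z) = P²
Y(Z) = Z²
v = 16 (v = 2*(3 + 5) = 2*8 = 16)
u(F, g) = 16 + g + g² (u(F, g) = (g + g²) + 16 = 16 + g + g²)
1/(389 + (u(U(5), -20) - 389)) = 1/(389 + ((16 - 20 + (-20)²) - 389)) = 1/(389 + ((16 - 20 + 400) - 389)) = 1/(389 + (396 - 389)) = 1/(389 + 7) = 1/396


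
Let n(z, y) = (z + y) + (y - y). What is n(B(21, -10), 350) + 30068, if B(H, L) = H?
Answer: 30439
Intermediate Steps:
n(z, y) = y + z (n(z, y) = (y + z) + 0 = y + z)
n(B(21, -10), 350) + 30068 = (350 + 21) + 30068 = 371 + 30068 = 30439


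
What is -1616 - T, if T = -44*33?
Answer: -164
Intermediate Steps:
T = -1452
-1616 - T = -1616 - 1*(-1452) = -1616 + 1452 = -164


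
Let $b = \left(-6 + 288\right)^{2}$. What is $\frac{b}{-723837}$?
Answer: $- \frac{26508}{241279} \approx -0.10986$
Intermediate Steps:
$b = 79524$ ($b = 282^{2} = 79524$)
$\frac{b}{-723837} = \frac{79524}{-723837} = 79524 \left(- \frac{1}{723837}\right) = - \frac{26508}{241279}$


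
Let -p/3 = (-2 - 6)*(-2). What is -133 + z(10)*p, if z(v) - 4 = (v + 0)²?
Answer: -5125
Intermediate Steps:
z(v) = 4 + v² (z(v) = 4 + (v + 0)² = 4 + v²)
p = -48 (p = -3*(-2 - 6)*(-2) = -(-24)*(-2) = -3*16 = -48)
-133 + z(10)*p = -133 + (4 + 10²)*(-48) = -133 + (4 + 100)*(-48) = -133 + 104*(-48) = -133 - 4992 = -5125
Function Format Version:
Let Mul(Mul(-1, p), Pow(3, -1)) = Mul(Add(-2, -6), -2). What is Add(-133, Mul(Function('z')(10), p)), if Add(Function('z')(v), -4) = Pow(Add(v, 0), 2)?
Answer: -5125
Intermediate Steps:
Function('z')(v) = Add(4, Pow(v, 2)) (Function('z')(v) = Add(4, Pow(Add(v, 0), 2)) = Add(4, Pow(v, 2)))
p = -48 (p = Mul(-3, Mul(Add(-2, -6), -2)) = Mul(-3, Mul(-8, -2)) = Mul(-3, 16) = -48)
Add(-133, Mul(Function('z')(10), p)) = Add(-133, Mul(Add(4, Pow(10, 2)), -48)) = Add(-133, Mul(Add(4, 100), -48)) = Add(-133, Mul(104, -48)) = Add(-133, -4992) = -5125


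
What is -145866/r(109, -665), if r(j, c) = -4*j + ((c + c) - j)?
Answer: 48622/625 ≈ 77.795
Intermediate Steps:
r(j, c) = -5*j + 2*c (r(j, c) = -4*j + (2*c - j) = -4*j + (-j + 2*c) = -5*j + 2*c)
-145866/r(109, -665) = -145866/(-5*109 + 2*(-665)) = -145866/(-545 - 1330) = -145866/(-1875) = -145866*(-1/1875) = 48622/625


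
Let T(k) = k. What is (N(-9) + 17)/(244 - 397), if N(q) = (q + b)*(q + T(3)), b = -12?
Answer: -143/153 ≈ -0.93464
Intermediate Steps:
N(q) = (-12 + q)*(3 + q) (N(q) = (q - 12)*(q + 3) = (-12 + q)*(3 + q))
(N(-9) + 17)/(244 - 397) = ((-36 + (-9)² - 9*(-9)) + 17)/(244 - 397) = ((-36 + 81 + 81) + 17)/(-153) = (126 + 17)*(-1/153) = 143*(-1/153) = -143/153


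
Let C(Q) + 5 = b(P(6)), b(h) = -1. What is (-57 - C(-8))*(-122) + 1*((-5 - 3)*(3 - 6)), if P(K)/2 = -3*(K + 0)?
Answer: 6246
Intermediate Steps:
P(K) = -6*K (P(K) = 2*(-3*(K + 0)) = 2*(-3*K) = -6*K)
C(Q) = -6 (C(Q) = -5 - 1 = -6)
(-57 - C(-8))*(-122) + 1*((-5 - 3)*(3 - 6)) = (-57 - 1*(-6))*(-122) + 1*((-5 - 3)*(3 - 6)) = (-57 + 6)*(-122) + 1*(-8*(-3)) = -51*(-122) + 1*24 = 6222 + 24 = 6246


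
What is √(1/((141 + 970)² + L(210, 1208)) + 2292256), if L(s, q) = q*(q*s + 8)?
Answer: 3*√964507791844061550353/61537885 ≈ 1514.0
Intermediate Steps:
L(s, q) = q*(8 + q*s)
√(1/((141 + 970)² + L(210, 1208)) + 2292256) = √(1/((141 + 970)² + 1208*(8 + 1208*210)) + 2292256) = √(1/(1111² + 1208*(8 + 253680)) + 2292256) = √(1/(1234321 + 1208*253688) + 2292256) = √(1/(1234321 + 306455104) + 2292256) = √(1/307689425 + 2292256) = √(705302930592801/307689425) = 3*√964507791844061550353/61537885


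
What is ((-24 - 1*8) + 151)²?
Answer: 14161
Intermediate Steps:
((-24 - 1*8) + 151)² = ((-24 - 8) + 151)² = (-32 + 151)² = 119² = 14161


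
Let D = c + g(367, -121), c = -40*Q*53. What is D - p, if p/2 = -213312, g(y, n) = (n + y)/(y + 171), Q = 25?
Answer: 100504979/269 ≈ 3.7362e+5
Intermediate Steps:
c = -53000 (c = -40*25*53 = -1000*53 = -53000)
g(y, n) = (n + y)/(171 + y)
p = -426624 (p = 2*(-213312) = -426624)
D = -14256877/269 (D = -53000 + (-121 + 367)/(171 + 367) = -53000 + 246/538 = -53000 + (1/538)*246 = -53000 + 123/269 = -14256877/269 ≈ -53000.)
D - p = -14256877/269 - 1*(-426624) = -14256877/269 + 426624 = 100504979/269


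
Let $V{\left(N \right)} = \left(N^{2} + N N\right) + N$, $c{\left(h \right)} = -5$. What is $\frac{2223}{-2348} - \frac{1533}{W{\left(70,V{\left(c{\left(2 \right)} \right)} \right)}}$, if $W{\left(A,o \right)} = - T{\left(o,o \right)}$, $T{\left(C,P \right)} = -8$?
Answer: $- \frac{904317}{4696} \approx -192.57$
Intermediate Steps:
$V{\left(N \right)} = N + 2 N^{2}$ ($V{\left(N \right)} = \left(N^{2} + N^{2}\right) + N = 2 N^{2} + N = N + 2 N^{2}$)
$W{\left(A,o \right)} = 8$ ($W{\left(A,o \right)} = \left(-1\right) \left(-8\right) = 8$)
$\frac{2223}{-2348} - \frac{1533}{W{\left(70,V{\left(c{\left(2 \right)} \right)} \right)}} = \frac{2223}{-2348} - \frac{1533}{8} = 2223 \left(- \frac{1}{2348}\right) - \frac{1533}{8} = - \frac{2223}{2348} - \frac{1533}{8} = - \frac{904317}{4696}$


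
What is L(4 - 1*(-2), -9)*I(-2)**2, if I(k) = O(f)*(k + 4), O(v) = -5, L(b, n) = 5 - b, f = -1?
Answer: -100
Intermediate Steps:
I(k) = -20 - 5*k (I(k) = -5*(k + 4) = -5*(4 + k) = -20 - 5*k)
L(4 - 1*(-2), -9)*I(-2)**2 = (5 - (4 - 1*(-2)))*(-20 - 5*(-2))**2 = (5 - (4 + 2))*(-20 + 10)**2 = (5 - 1*6)*(-10)**2 = (5 - 6)*100 = -1*100 = -100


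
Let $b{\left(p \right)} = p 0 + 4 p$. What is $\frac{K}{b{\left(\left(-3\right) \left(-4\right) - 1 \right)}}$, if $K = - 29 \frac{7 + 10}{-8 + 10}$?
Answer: $- \frac{493}{88} \approx -5.6023$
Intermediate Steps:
$K = - \frac{493}{2}$ ($K = - 29 \cdot \frac{17}{2} = - 29 \cdot 17 \cdot \frac{1}{2} = \left(-29\right) \frac{17}{2} = - \frac{493}{2} \approx -246.5$)
$b{\left(p \right)} = 4 p$ ($b{\left(p \right)} = 0 + 4 p = 4 p$)
$\frac{K}{b{\left(\left(-3\right) \left(-4\right) - 1 \right)}} = - \frac{493}{2 \cdot 4 \left(\left(-3\right) \left(-4\right) - 1\right)} = - \frac{493}{2 \cdot 4 \left(12 - 1\right)} = - \frac{493}{2 \cdot 4 \cdot 11} = - \frac{493}{2 \cdot 44} = \left(- \frac{493}{2}\right) \frac{1}{44} = - \frac{493}{88}$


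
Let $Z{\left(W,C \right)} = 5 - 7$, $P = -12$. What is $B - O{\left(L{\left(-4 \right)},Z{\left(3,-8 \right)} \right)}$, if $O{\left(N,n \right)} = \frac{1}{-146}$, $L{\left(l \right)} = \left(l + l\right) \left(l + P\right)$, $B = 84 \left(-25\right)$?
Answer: $- \frac{306599}{146} \approx -2100.0$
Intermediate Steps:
$B = -2100$
$Z{\left(W,C \right)} = -2$
$L{\left(l \right)} = 2 l \left(-12 + l\right)$ ($L{\left(l \right)} = \left(l + l\right) \left(l - 12\right) = 2 l \left(-12 + l\right)$)
$O{\left(N,n \right)} = - \frac{1}{146}$
$B - O{\left(L{\left(-4 \right)},Z{\left(3,-8 \right)} \right)} = -2100 - - \frac{1}{146} = -2100 + \frac{1}{146} = - \frac{306599}{146}$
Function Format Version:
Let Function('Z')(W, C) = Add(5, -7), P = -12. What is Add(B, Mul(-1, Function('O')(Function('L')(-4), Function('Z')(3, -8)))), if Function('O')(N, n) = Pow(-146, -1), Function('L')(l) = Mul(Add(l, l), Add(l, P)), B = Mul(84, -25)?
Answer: Rational(-306599, 146) ≈ -2100.0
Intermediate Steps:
B = -2100
Function('Z')(W, C) = -2
Function('L')(l) = Mul(2, l, Add(-12, l)) (Function('L')(l) = Mul(Add(l, l), Add(l, -12)) = Mul(Mul(2, l), Add(-12, l)) = Mul(2, l, Add(-12, l)))
Function('O')(N, n) = Rational(-1, 146)
Add(B, Mul(-1, Function('O')(Function('L')(-4), Function('Z')(3, -8)))) = Add(-2100, Mul(-1, Rational(-1, 146))) = Add(-2100, Rational(1, 146)) = Rational(-306599, 146)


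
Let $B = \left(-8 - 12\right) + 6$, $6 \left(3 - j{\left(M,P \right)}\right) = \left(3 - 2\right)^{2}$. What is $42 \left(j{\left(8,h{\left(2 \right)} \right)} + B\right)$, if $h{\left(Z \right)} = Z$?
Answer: $-469$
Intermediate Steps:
$j{\left(M,P \right)} = \frac{17}{6}$ ($j{\left(M,P \right)} = 3 - \frac{\left(3 - 2\right)^{2}}{6} = 3 - \frac{1^{2}}{6} = 3 - \frac{1}{6} = \frac{17}{6}$)
$B = -14$ ($B = -20 + 6 = -14$)
$42 \left(j{\left(8,h{\left(2 \right)} \right)} + B\right) = 42 \left(\frac{17}{6} - 14\right) = 42 \left(- \frac{67}{6}\right) = -469$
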